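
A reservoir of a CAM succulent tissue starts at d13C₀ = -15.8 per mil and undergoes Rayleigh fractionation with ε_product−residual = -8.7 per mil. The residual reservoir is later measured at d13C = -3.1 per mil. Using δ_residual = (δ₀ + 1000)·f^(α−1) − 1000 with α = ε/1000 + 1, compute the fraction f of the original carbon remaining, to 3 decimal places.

0.229

α − 1 = ε/1000 = -0.0087
(δ_res + 1000)/(δ₀ + 1000) = (-3.1 + 1000)/(-15.8 + 1000) = 996.9/984.2 = 1.012904
f = 1.012904^(1/-0.0087) = exp(ln(1.012904)/-0.0087) = exp(0.01282/-0.0087)
f = exp(-1.4737) = 0.2291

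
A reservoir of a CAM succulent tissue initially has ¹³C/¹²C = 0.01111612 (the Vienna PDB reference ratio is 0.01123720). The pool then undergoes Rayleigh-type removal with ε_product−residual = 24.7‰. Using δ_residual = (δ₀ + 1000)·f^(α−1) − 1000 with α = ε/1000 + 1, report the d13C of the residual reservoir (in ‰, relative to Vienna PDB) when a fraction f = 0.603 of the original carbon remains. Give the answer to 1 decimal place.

-23.1‰

δ₀ = (0.01111612/0.01123720 − 1)×1000 = (0.989225 − 1)×1000 = -10.775‰
α − 1 = ε/1000 = 0.0247
f^(α−1) = 0.603^(0.0247) = 0.987584
δ_res = (-10.775 + 1000) × 0.987584 − 1000 = 976.942 − 1000 = -23.06‰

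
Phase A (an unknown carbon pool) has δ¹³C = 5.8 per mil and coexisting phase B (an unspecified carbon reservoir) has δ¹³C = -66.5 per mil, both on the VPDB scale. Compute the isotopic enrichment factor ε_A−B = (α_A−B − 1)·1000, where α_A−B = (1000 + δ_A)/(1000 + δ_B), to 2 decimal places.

α_A−B = (1000 + 5.8) / (1000 + -66.5) = 1005.8 / 933.5 = 1.077450
ε_A−B = (1.077450 − 1) × 1000 = 77.450 per mil
(The approximation ε ≈ δ_A − δ_B would give 72.3 per mil.)

77.45 per mil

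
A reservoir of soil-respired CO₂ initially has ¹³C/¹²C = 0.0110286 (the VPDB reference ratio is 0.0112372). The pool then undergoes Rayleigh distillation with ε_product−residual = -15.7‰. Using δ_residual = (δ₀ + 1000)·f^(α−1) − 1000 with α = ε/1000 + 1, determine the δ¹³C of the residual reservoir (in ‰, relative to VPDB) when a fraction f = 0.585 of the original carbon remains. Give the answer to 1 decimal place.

-10.3‰

δ₀ = (0.0110286/0.0112372 − 1)×1000 = (0.981437 − 1)×1000 = -18.563‰
α − 1 = ε/1000 = -0.0157
f^(α−1) = 0.585^(-0.0157) = 1.008453
δ_res = (-18.563 + 1000) × 1.008453 − 1000 = 989.733 − 1000 = -10.27‰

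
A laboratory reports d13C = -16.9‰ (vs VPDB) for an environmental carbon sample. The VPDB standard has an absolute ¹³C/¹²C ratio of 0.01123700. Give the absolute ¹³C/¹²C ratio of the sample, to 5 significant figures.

R_sample = R_standard × (d13C/1000 + 1)
R_sample = 0.01123700 × (-16.9/1000 + 1) = 0.01123700 × 0.983100
R_sample = 0.0110471

0.011047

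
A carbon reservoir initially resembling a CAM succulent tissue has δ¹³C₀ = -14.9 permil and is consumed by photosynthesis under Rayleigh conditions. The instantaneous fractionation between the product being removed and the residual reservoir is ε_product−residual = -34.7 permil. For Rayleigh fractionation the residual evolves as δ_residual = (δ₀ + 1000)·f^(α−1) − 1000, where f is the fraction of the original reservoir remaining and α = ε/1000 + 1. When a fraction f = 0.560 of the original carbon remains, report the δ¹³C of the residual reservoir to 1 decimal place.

5.1 permil

Rayleigh residual: δ_res = (δ₀ + 1000)·f^(α−1) − 1000
α = ε/1000 + 1 = 0.96530, so α − 1 = -0.03470
f^(α−1) = 0.560^(-0.03470) = 1.020323
δ_res = (-14.9 + 1000) × 1.020323 − 1000 = 1005.121 − 1000 = 5.12 permil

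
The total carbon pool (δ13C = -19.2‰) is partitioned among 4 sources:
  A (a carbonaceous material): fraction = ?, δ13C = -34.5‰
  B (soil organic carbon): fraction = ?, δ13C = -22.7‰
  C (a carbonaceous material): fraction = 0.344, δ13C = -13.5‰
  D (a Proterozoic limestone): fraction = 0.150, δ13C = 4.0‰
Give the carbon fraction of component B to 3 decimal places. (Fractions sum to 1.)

0.195

Let f_B and f_A be the unknown fractions; fractions sum to 1 so f_B + f_A = 0.506.
Mass balance: Σ fᵢ·δᵢ = δ_bulk ⇒ f_B·(-22.7) + f_A·(-34.5) = -19.2 − (-4.044) = -15.156
Substitute f_A = 0.506 − f_B:
f_B·(-22.7 − -34.5) = -15.156 − 0.506×(-34.5) = 2.301
f_B = 2.301 / 11.8 = 0.1950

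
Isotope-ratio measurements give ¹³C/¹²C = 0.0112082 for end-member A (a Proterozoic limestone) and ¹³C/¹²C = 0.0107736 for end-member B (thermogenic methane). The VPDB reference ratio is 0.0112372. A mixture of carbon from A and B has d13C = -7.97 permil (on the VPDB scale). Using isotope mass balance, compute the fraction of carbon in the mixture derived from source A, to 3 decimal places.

δ_A = (0.0112082/0.0112372 − 1)×1000 = (0.997419 − 1)×1000 = -2.581 permil
δ_B = (0.0107736/0.0112372 − 1)×1000 = (0.958744 − 1)×1000 = -41.256 permil
f_A = (δ_mix − δ_B)/(δ_A − δ_B) = (-7.97 − (-41.256))/(-2.581 − (-41.256))
f_A = 33.286 / 38.675 = 0.8607

0.861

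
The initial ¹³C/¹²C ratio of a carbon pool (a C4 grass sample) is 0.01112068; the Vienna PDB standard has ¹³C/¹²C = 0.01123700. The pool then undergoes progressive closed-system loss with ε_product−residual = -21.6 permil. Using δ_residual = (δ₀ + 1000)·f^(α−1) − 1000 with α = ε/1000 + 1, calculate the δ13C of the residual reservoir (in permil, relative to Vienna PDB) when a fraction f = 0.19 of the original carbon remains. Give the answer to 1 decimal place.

25.8 permil

δ₀ = (0.01112068/0.01123700 − 1)×1000 = (0.989648 − 1)×1000 = -10.352 permil
α − 1 = ε/1000 = -0.0216
f^(α−1) = 0.19^(-0.0216) = 1.036523
δ_res = (-10.352 + 1000) × 1.036523 − 1000 = 1025.793 − 1000 = 25.79 permil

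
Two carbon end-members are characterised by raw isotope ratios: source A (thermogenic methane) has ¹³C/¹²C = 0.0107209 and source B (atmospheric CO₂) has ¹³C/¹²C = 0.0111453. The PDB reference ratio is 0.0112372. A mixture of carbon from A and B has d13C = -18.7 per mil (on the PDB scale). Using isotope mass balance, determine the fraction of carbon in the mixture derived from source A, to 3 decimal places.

δ_A = (0.0107209/0.0112372 − 1)×1000 = (0.954054 − 1)×1000 = -45.946 per mil
δ_B = (0.0111453/0.0112372 − 1)×1000 = (0.991822 − 1)×1000 = -8.178 per mil
f_A = (δ_mix − δ_B)/(δ_A − δ_B) = (-18.7 − (-8.178))/(-45.946 − (-8.178))
f_A = -10.522 / -37.767 = 0.2786

0.279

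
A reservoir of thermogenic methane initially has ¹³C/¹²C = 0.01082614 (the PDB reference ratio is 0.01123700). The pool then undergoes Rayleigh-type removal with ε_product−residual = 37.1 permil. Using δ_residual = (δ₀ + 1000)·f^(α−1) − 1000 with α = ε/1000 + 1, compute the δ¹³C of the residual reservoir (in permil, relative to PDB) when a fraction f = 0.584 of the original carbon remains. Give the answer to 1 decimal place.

-55.6 permil

δ₀ = (0.01082614/0.01123700 − 1)×1000 = (0.963437 − 1)×1000 = -36.563 permil
α − 1 = ε/1000 = 0.0371
f^(α−1) = 0.584^(0.0371) = 0.980243
δ_res = (-36.563 + 1000) × 0.980243 − 1000 = 944.403 − 1000 = -55.60 permil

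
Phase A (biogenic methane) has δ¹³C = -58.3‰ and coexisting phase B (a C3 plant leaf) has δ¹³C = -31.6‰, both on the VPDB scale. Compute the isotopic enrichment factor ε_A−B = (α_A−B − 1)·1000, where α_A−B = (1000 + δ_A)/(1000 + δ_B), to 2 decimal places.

-27.57‰

α_A−B = (1000 + -58.3) / (1000 + -31.6) = 941.7 / 968.4 = 0.972429
ε_A−B = (0.972429 − 1) × 1000 = -27.571‰
(The approximation ε ≈ δ_A − δ_B would give -26.7‰.)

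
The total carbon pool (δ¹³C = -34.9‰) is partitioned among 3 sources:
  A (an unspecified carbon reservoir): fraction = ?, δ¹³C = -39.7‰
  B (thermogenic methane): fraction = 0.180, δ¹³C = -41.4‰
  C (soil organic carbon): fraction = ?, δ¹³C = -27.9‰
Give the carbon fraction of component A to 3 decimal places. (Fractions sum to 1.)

Let f_A and f_C be the unknown fractions; fractions sum to 1 so f_A + f_C = 0.820.
Mass balance: Σ fᵢ·δᵢ = δ_bulk ⇒ f_A·(-39.7) + f_C·(-27.9) = -34.9 − (-7.452) = -27.448
Substitute f_C = 0.820 − f_A:
f_A·(-39.7 − -27.9) = -27.448 − 0.820×(-27.9) = -4.570
f_A = -4.570 / -11.8 = 0.3873

0.387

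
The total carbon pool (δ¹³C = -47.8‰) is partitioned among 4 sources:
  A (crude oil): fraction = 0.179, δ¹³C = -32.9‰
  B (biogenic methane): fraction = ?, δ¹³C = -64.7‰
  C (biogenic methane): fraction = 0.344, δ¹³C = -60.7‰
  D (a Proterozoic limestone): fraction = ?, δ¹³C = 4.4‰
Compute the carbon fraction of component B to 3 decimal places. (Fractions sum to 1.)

Let f_B and f_D be the unknown fractions; fractions sum to 1 so f_B + f_D = 0.477.
Mass balance: Σ fᵢ·δᵢ = δ_bulk ⇒ f_B·(-64.7) + f_D·(4.4) = -47.8 − (-26.770) = -21.030
Substitute f_D = 0.477 − f_B:
f_B·(-64.7 − 4.4) = -21.030 − 0.477×(4.4) = -23.129
f_B = -23.129 / -69.1 = 0.3347

0.335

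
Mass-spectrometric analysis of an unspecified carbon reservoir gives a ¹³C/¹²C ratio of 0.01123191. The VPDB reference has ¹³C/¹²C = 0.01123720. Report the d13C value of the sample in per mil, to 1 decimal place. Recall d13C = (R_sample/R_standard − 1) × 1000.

-0.5 per mil

d13C = (R_sample / R_standard − 1) × 1000
R_sample / R_standard = 0.01123191 / 0.01123720 = 0.999529
d13C = (0.999529 − 1) × 1000 = -0.47 per mil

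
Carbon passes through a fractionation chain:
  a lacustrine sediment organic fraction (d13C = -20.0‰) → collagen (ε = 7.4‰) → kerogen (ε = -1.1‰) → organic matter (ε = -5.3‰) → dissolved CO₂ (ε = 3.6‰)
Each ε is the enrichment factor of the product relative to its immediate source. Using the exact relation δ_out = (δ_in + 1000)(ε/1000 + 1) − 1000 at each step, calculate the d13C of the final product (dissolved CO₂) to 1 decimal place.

step 1: δ = (-20.00 + 1000)·(7.4/1000 + 1) − 1000 = -12.75‰
step 2: δ = (-12.75 + 1000)·(-1.1/1000 + 1) − 1000 = -13.83‰
step 3: δ = (-13.83 + 1000)·(-5.3/1000 + 1) − 1000 = -19.06‰
step 4: δ = (-19.06 + 1000)·(3.6/1000 + 1) − 1000 = -15.53‰

-15.5‰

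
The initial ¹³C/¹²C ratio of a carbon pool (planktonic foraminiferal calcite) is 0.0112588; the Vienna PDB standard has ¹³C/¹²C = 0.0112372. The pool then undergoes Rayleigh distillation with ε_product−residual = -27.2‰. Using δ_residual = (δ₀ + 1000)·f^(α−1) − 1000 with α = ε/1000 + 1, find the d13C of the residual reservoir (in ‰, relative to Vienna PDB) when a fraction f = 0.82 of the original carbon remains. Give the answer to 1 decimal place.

δ₀ = (0.0112588/0.0112372 − 1)×1000 = (1.001922 − 1)×1000 = 1.922‰
α − 1 = ε/1000 = -0.0272
f^(α−1) = 0.82^(-0.0272) = 1.005412
δ_res = (1.922 + 1000) × 1.005412 − 1000 = 1007.345 − 1000 = 7.35‰

7.3‰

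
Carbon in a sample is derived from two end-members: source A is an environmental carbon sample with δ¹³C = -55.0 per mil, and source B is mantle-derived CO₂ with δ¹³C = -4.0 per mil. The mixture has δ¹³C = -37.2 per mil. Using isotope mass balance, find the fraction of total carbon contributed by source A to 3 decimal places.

δ_mix = f_A·δ_A + (1 − f_A)·δ_B  ⇒  f_A = (δ_mix − δ_B)/(δ_A − δ_B)
f_A = (-37.2 − (-4.0)) / (-55.0 − (-4.0))
f_A = -33.2 / -51.0 = 0.6510

0.651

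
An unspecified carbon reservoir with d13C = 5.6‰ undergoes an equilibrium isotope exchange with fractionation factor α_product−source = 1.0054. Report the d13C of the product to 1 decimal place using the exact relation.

δ_product = (δ_source + 1000)·α − 1000
δ_product = (5.6 + 1000) × 1.0054 − 1000
δ_product = 1011.030 − 1000 = 11.03‰

11.0‰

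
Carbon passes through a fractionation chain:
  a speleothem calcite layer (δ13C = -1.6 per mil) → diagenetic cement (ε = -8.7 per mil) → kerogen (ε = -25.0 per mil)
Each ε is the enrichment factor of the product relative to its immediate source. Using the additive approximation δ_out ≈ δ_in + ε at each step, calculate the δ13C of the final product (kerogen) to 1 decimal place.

-35.3 per mil

step 1: δ ≈ -1.6 + (-8.7) = -10.3 per mil
step 2: δ ≈ -10.3 + (-25.0) = -35.3 per mil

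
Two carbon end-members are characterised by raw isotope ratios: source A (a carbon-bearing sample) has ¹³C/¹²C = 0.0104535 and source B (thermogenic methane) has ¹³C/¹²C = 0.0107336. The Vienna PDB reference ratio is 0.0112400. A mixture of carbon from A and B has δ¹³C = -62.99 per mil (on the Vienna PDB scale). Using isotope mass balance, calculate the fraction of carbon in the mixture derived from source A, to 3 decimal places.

0.720

δ_A = (0.0104535/0.0112400 − 1)×1000 = (0.930027 − 1)×1000 = -69.973 per mil
δ_B = (0.0107336/0.0112400 − 1)×1000 = (0.954947 − 1)×1000 = -45.053 per mil
f_A = (δ_mix − δ_B)/(δ_A − δ_B) = (-62.99 − (-45.053))/(-69.973 − (-45.053))
f_A = -17.937 / -24.920 = 0.7198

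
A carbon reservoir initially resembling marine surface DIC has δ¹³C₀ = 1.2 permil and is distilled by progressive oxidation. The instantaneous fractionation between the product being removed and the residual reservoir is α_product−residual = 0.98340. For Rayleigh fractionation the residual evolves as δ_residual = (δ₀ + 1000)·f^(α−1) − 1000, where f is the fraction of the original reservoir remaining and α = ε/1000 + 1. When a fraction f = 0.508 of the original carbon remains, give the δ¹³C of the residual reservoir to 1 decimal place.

Rayleigh residual: δ_res = (δ₀ + 1000)·f^(α−1) − 1000
α − 1 = -0.01660
f^(α−1) = 0.508^(-0.01660) = 1.011306
δ_res = (1.2 + 1000) × 1.011306 − 1000 = 1012.520 − 1000 = 12.52 permil

12.5 permil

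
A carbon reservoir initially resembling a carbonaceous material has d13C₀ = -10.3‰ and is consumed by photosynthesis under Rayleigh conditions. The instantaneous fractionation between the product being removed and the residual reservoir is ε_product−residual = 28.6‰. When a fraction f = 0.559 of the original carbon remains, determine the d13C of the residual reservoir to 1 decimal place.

-26.6‰

Rayleigh residual: δ_res = (δ₀ + 1000)·f^(α−1) − 1000
α = ε/1000 + 1 = 1.02860, so α − 1 = 0.02860
f^(α−1) = 0.559^(0.02860) = 0.983504
δ_res = (-10.3 + 1000) × 0.983504 − 1000 = 973.374 − 1000 = -26.63‰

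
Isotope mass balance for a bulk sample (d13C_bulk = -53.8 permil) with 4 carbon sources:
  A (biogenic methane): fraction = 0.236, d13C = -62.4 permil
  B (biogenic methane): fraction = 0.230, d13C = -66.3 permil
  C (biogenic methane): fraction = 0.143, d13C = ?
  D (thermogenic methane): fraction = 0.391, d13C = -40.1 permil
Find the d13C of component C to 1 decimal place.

-57.0 permil

Isotope mass balance: δ_bulk = Σ fᵢ·δᵢ.
-53.8 = 0.236×(-62.4) + 0.230×(-66.3) + 0.143×δ_C + 0.391×(-40.1)
0.143·δ_C = -53.8 − (-45.654) = -8.145
δ_C = -8.145 / 0.143 = -56.96 permil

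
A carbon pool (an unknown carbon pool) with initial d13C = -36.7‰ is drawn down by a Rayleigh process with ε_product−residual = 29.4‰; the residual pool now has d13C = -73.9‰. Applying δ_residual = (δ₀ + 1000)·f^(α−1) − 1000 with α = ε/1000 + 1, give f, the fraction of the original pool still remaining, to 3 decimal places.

0.262

α − 1 = ε/1000 = 0.0294
(δ_res + 1000)/(δ₀ + 1000) = (-73.9 + 1000)/(-36.7 + 1000) = 926.1/963.3 = 0.961383
f = 0.961383^(1/0.0294) = exp(ln(0.961383)/0.0294) = exp(-0.03938/0.0294)
f = exp(-1.3395) = 0.2620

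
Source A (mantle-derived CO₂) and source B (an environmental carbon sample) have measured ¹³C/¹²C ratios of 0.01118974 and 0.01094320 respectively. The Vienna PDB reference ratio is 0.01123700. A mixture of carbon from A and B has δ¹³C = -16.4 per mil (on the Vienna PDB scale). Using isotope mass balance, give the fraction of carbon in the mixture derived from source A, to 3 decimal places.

δ_A = (0.01118974/0.01123700 − 1)×1000 = (0.995794 − 1)×1000 = -4.206 per mil
δ_B = (0.01094320/0.01123700 − 1)×1000 = (0.973854 − 1)×1000 = -26.146 per mil
f_A = (δ_mix − δ_B)/(δ_A − δ_B) = (-16.4 − (-26.146))/(-4.206 − (-26.146))
f_A = 9.746 / 21.940 = 0.4442

0.444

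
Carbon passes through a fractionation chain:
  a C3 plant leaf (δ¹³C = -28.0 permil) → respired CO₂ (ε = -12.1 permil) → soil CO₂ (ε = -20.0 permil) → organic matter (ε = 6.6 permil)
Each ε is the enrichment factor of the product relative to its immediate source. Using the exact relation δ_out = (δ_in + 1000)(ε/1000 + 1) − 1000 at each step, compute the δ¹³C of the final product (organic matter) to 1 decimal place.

-52.8 permil

step 1: δ = (-28.00 + 1000)·(-12.1/1000 + 1) − 1000 = -39.76 permil
step 2: δ = (-39.76 + 1000)·(-20.0/1000 + 1) − 1000 = -58.97 permil
step 3: δ = (-58.97 + 1000)·(6.6/1000 + 1) − 1000 = -52.76 permil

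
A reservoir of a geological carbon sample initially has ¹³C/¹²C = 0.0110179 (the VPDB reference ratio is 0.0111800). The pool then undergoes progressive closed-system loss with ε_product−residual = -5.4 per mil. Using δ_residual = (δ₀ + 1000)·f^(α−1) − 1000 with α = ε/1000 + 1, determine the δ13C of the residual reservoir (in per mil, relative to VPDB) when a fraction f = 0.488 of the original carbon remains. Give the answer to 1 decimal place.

δ₀ = (0.0110179/0.0111800 − 1)×1000 = (0.985501 − 1)×1000 = -14.499 per mil
α − 1 = ε/1000 = -0.0054
f^(α−1) = 0.488^(-0.0054) = 1.003882
δ_res = (-14.499 + 1000) × 1.003882 − 1000 = 989.326 − 1000 = -10.67 per mil

-10.7 per mil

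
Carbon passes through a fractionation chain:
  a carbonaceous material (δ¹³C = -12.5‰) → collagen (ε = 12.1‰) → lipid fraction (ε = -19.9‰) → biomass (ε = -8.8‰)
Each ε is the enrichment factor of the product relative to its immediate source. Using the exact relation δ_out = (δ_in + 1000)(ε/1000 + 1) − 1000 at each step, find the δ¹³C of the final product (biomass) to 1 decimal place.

step 1: δ = (-12.50 + 1000)·(12.1/1000 + 1) − 1000 = -0.55‰
step 2: δ = (-0.55 + 1000)·(-19.9/1000 + 1) − 1000 = -20.44‰
step 3: δ = (-20.44 + 1000)·(-8.8/1000 + 1) − 1000 = -29.06‰

-29.1‰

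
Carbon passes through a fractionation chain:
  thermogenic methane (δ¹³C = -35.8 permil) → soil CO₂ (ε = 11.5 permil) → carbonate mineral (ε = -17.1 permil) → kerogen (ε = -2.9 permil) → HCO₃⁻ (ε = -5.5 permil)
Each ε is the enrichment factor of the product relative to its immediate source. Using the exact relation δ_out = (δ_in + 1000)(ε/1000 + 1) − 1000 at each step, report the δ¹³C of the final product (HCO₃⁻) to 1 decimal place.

-49.4 permil

step 1: δ = (-35.80 + 1000)·(11.5/1000 + 1) − 1000 = -24.71 permil
step 2: δ = (-24.71 + 1000)·(-17.1/1000 + 1) − 1000 = -41.39 permil
step 3: δ = (-41.39 + 1000)·(-2.9/1000 + 1) − 1000 = -44.17 permil
step 4: δ = (-44.17 + 1000)·(-5.5/1000 + 1) − 1000 = -49.43 permil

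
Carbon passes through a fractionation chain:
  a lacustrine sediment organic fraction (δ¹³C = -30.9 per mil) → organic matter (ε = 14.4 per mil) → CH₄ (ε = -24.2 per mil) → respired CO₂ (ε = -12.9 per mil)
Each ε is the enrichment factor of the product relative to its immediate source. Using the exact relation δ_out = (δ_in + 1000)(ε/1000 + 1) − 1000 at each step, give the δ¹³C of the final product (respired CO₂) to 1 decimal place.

step 1: δ = (-30.90 + 1000)·(14.4/1000 + 1) − 1000 = -16.94 per mil
step 2: δ = (-16.94 + 1000)·(-24.2/1000 + 1) − 1000 = -40.73 per mil
step 3: δ = (-40.73 + 1000)·(-12.9/1000 + 1) − 1000 = -53.11 per mil

-53.1 per mil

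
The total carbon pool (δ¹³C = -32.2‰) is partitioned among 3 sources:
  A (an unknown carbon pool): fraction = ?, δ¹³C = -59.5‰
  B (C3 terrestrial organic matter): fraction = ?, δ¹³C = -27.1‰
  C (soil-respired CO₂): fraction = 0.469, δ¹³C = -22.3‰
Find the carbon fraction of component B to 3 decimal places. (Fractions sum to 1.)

Let f_B and f_A be the unknown fractions; fractions sum to 1 so f_B + f_A = 0.531.
Mass balance: Σ fᵢ·δᵢ = δ_bulk ⇒ f_B·(-27.1) + f_A·(-59.5) = -32.2 − (-10.459) = -21.741
Substitute f_A = 0.531 − f_B:
f_B·(-27.1 − -59.5) = -21.741 − 0.531×(-59.5) = 9.853
f_B = 9.853 / 32.4 = 0.3041

0.304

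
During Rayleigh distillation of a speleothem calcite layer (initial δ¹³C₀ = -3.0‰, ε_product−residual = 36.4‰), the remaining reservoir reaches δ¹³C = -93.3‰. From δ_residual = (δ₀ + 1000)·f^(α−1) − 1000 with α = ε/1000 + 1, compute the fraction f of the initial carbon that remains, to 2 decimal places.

0.07

α − 1 = ε/1000 = 0.0364
(δ_res + 1000)/(δ₀ + 1000) = (-93.3 + 1000)/(-3.0 + 1000) = 906.7/997.0 = 0.909428
f = 0.909428^(1/0.0364) = exp(ln(0.909428)/0.0364) = exp(-0.09494/0.0364)
f = exp(-2.6082) = 0.0737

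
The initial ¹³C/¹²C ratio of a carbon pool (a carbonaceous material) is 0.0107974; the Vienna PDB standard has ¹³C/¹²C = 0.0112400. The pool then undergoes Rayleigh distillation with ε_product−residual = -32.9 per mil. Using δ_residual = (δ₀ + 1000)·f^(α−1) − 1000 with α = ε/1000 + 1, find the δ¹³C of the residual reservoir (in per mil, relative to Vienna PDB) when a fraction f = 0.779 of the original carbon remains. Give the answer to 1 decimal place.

δ₀ = (0.0107974/0.0112400 − 1)×1000 = (0.960623 − 1)×1000 = -39.377 per mil
α − 1 = ε/1000 = -0.0329
f^(α−1) = 0.779^(-0.0329) = 1.008250
δ_res = (-39.377 + 1000) × 1.008250 − 1000 = 968.548 − 1000 = -31.45 per mil

-31.5 per mil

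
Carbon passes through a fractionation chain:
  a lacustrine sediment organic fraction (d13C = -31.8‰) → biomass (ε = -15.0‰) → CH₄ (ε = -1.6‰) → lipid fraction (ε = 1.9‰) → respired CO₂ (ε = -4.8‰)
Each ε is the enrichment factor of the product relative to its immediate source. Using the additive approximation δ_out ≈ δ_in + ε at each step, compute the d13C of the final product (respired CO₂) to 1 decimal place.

-51.3‰

step 1: δ ≈ -31.8 + (-15.0) = -46.8‰
step 2: δ ≈ -46.8 + (-1.6) = -48.4‰
step 3: δ ≈ -48.4 + (1.9) = -46.5‰
step 4: δ ≈ -46.5 + (-4.8) = -51.3‰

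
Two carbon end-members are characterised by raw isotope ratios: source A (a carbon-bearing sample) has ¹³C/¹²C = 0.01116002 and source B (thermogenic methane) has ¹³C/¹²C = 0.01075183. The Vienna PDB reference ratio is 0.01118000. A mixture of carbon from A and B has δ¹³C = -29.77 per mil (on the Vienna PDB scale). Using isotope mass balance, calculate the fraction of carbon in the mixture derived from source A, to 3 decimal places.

0.234

δ_A = (0.01116002/0.01118000 − 1)×1000 = (0.998213 − 1)×1000 = -1.787 per mil
δ_B = (0.01075183/0.01118000 − 1)×1000 = (0.961702 − 1)×1000 = -38.298 per mil
f_A = (δ_mix − δ_B)/(δ_A − δ_B) = (-29.77 − (-38.298))/(-1.787 − (-38.298))
f_A = 8.528 / 36.511 = 0.2336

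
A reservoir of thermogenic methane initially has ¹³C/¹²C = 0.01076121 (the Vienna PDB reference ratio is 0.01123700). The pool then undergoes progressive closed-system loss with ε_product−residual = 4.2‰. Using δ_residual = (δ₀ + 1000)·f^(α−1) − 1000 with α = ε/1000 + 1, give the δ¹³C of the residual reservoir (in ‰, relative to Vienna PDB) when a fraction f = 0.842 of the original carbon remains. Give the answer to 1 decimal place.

-43.0‰

δ₀ = (0.01076121/0.01123700 − 1)×1000 = (0.957659 − 1)×1000 = -42.341‰
α − 1 = ε/1000 = 0.0042
f^(α−1) = 0.842^(0.0042) = 0.999278
δ_res = (-42.341 + 1000) × 0.999278 − 1000 = 956.967 − 1000 = -43.03‰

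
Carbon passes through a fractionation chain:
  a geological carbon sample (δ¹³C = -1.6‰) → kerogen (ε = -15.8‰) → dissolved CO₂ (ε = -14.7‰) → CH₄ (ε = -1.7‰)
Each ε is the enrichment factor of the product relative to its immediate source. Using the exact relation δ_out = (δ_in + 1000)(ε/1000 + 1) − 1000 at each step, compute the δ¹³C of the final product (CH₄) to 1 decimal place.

step 1: δ = (-1.60 + 1000)·(-15.8/1000 + 1) − 1000 = -17.37‰
step 2: δ = (-17.37 + 1000)·(-14.7/1000 + 1) − 1000 = -31.82‰
step 3: δ = (-31.82 + 1000)·(-1.7/1000 + 1) − 1000 = -33.47‰

-33.5‰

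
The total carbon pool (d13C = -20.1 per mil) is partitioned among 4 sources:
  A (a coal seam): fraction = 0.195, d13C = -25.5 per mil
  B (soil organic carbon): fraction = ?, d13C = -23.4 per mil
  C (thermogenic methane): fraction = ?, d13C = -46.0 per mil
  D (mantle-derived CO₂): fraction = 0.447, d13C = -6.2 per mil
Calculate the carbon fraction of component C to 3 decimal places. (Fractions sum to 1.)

Let f_C and f_B be the unknown fractions; fractions sum to 1 so f_C + f_B = 0.358.
Mass balance: Σ fᵢ·δᵢ = δ_bulk ⇒ f_C·(-46.0) + f_B·(-23.4) = -20.1 − (-7.744) = -12.356
Substitute f_B = 0.358 − f_C:
f_C·(-46.0 − -23.4) = -12.356 − 0.358×(-23.4) = -3.979
f_C = -3.979 / -22.6 = 0.1761

0.176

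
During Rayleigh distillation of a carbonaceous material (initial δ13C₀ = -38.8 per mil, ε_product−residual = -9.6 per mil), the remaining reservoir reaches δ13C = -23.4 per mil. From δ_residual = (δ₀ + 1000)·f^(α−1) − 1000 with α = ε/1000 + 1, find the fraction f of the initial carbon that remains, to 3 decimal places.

0.191

α − 1 = ε/1000 = -0.0096
(δ_res + 1000)/(δ₀ + 1000) = (-23.4 + 1000)/(-38.8 + 1000) = 976.6/961.2 = 1.016022
f = 1.016022^(1/-0.0096) = exp(ln(1.016022)/-0.0096) = exp(0.01589/-0.0096)
f = exp(-1.6557) = 0.1910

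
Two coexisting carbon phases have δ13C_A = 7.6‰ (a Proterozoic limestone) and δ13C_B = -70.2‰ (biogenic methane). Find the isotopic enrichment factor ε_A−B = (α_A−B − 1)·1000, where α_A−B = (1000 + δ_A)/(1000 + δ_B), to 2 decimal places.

83.67‰

α_A−B = (1000 + 7.6) / (1000 + -70.2) = 1007.6 / 929.8 = 1.083674
ε_A−B = (1.083674 − 1) × 1000 = 83.674‰
(The approximation ε ≈ δ_A − δ_B would give 77.8‰.)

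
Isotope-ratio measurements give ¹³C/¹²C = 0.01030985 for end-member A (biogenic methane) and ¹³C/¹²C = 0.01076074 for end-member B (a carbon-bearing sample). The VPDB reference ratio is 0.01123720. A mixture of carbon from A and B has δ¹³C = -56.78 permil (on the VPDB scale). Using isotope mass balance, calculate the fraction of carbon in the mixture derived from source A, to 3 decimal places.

δ_A = (0.01030985/0.01123720 − 1)×1000 = (0.917475 − 1)×1000 = -82.525 permil
δ_B = (0.01076074/0.01123720 − 1)×1000 = (0.957600 − 1)×1000 = -42.400 permil
f_A = (δ_mix − δ_B)/(δ_A − δ_B) = (-56.78 − (-42.400))/(-82.525 − (-42.400))
f_A = -14.380 / -40.125 = 0.3584

0.358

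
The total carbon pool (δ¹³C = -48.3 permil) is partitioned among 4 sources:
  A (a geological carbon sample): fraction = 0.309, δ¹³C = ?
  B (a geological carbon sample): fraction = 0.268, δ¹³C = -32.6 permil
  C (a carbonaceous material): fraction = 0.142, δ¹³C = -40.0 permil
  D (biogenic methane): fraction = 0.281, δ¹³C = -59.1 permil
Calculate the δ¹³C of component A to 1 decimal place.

-55.9 permil

Isotope mass balance: δ_bulk = Σ fᵢ·δᵢ.
-48.3 = 0.309×δ_A + 0.268×(-32.6) + 0.142×(-40.0) + 0.281×(-59.1)
0.309·δ_A = -48.3 − (-31.024) = -17.276
δ_A = -17.276 / 0.309 = -55.91 permil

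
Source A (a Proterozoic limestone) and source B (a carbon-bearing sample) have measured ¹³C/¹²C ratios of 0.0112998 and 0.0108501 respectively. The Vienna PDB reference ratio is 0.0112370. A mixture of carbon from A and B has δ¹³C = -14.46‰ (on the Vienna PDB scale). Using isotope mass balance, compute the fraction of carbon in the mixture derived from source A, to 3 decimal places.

δ_A = (0.0112998/0.0112370 − 1)×1000 = (1.005589 − 1)×1000 = 5.589‰
δ_B = (0.0108501/0.0112370 − 1)×1000 = (0.965569 − 1)×1000 = -34.431‰
f_A = (δ_mix − δ_B)/(δ_A − δ_B) = (-14.46 − (-34.431))/(5.589 − (-34.431))
f_A = 19.971 / 40.020 = 0.4990

0.499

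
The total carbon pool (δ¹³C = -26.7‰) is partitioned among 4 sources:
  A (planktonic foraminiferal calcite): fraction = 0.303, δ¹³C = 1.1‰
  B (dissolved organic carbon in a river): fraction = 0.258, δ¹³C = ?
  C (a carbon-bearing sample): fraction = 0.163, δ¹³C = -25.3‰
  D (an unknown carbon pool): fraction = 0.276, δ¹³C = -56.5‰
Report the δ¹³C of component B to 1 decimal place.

Isotope mass balance: δ_bulk = Σ fᵢ·δᵢ.
-26.7 = 0.303×(1.1) + 0.258×δ_B + 0.163×(-25.3) + 0.276×(-56.5)
0.258·δ_B = -26.7 − (-19.385) = -7.315
δ_B = -7.315 / 0.258 = -28.35‰

-28.4‰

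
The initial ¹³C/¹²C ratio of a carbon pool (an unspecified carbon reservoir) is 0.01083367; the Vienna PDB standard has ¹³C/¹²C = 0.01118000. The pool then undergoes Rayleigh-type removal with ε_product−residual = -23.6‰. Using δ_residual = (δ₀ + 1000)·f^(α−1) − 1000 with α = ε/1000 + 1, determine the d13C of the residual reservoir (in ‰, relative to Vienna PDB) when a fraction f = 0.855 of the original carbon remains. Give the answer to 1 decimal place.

-27.4‰

δ₀ = (0.01083367/0.01118000 − 1)×1000 = (0.969022 − 1)×1000 = -30.978‰
α − 1 = ε/1000 = -0.0236
f^(α−1) = 0.855^(-0.0236) = 1.003704
δ_res = (-30.978 + 1000) × 1.003704 − 1000 = 972.611 − 1000 = -27.39‰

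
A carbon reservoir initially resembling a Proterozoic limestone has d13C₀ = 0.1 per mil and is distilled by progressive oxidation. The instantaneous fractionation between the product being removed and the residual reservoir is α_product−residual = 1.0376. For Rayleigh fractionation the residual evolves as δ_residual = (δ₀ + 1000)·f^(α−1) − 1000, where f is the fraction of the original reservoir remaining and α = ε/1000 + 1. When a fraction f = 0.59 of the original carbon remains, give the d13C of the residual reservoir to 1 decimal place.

Rayleigh residual: δ_res = (δ₀ + 1000)·f^(α−1) − 1000
α − 1 = 0.03760
f^(α−1) = 0.59^(0.03760) = 0.980357
δ_res = (0.1 + 1000) × 0.980357 − 1000 = 980.455 − 1000 = -19.55 per mil

-19.5 per mil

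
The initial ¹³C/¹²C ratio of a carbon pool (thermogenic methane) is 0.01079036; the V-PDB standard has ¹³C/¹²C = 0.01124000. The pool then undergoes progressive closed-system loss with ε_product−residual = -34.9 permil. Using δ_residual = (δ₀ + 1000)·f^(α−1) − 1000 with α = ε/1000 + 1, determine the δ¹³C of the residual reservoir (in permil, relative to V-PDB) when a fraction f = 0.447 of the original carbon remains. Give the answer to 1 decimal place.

δ₀ = (0.01079036/0.01124000 − 1)×1000 = (0.959996 − 1)×1000 = -40.004 permil
α − 1 = ε/1000 = -0.0349
f^(α−1) = 0.447^(-0.0349) = 1.028500
δ_res = (-40.004 + 1000) × 1.028500 − 1000 = 987.356 − 1000 = -12.64 permil

-12.6 permil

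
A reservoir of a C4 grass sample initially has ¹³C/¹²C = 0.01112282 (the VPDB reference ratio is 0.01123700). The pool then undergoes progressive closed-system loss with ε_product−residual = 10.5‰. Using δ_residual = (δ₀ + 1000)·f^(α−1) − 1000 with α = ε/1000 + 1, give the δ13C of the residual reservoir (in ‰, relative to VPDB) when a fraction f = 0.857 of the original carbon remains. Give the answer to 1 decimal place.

-11.8‰

δ₀ = (0.01112282/0.01123700 − 1)×1000 = (0.989839 − 1)×1000 = -10.161‰
α − 1 = ε/1000 = 0.0105
f^(α−1) = 0.857^(0.0105) = 0.998381
δ_res = (-10.161 + 1000) × 0.998381 − 1000 = 988.236 − 1000 = -11.76‰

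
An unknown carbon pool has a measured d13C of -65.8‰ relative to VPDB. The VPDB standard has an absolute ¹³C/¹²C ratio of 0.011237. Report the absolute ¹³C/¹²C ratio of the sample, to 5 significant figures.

0.010498

R_sample = R_standard × (d13C/1000 + 1)
R_sample = 0.011237 × (-65.8/1000 + 1) = 0.011237 × 0.934200
R_sample = 0.0104976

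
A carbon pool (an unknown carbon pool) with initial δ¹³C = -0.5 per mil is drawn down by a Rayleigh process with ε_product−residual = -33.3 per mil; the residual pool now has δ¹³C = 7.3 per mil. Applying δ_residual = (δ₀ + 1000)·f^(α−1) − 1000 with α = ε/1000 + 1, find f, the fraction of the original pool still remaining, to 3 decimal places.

0.792

α − 1 = ε/1000 = -0.0333
(δ_res + 1000)/(δ₀ + 1000) = (7.3 + 1000)/(-0.5 + 1000) = 1007.3/999.5 = 1.007804
f = 1.007804^(1/-0.0333) = exp(ln(1.007804)/-0.0333) = exp(0.00777/-0.0333)
f = exp(-0.2334) = 0.7918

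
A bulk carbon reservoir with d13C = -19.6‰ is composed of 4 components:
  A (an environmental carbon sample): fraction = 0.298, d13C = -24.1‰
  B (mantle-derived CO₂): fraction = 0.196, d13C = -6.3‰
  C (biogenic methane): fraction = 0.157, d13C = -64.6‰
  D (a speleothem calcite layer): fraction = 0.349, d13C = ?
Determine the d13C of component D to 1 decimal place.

-3.0‰

Isotope mass balance: δ_bulk = Σ fᵢ·δᵢ.
-19.6 = 0.298×(-24.1) + 0.196×(-6.3) + 0.157×(-64.6) + 0.349×δ_D
0.349·δ_D = -19.6 − (-18.559) = -1.041
δ_D = -1.041 / 0.349 = -2.98‰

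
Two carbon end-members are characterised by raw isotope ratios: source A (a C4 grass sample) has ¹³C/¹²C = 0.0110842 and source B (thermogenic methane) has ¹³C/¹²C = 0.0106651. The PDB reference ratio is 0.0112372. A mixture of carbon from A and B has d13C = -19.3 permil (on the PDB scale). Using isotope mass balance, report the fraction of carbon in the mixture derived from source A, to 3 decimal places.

0.848

δ_A = (0.0110842/0.0112372 − 1)×1000 = (0.986385 − 1)×1000 = -13.615 permil
δ_B = (0.0106651/0.0112372 − 1)×1000 = (0.949089 − 1)×1000 = -50.911 permil
f_A = (δ_mix − δ_B)/(δ_A − δ_B) = (-19.3 − (-50.911))/(-13.615 − (-50.911))
f_A = 31.611 / 37.296 = 0.8476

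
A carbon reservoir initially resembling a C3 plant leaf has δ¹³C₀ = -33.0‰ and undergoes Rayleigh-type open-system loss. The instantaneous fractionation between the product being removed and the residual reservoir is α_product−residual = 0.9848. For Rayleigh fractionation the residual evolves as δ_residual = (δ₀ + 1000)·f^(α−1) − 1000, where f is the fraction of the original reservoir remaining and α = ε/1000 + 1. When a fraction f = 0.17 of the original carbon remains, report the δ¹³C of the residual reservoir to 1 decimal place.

-6.6‰

Rayleigh residual: δ_res = (δ₀ + 1000)·f^(α−1) − 1000
α − 1 = -0.01520
f^(α−1) = 0.17^(-0.01520) = 1.027300
δ_res = (-33.0 + 1000) × 1.027300 − 1000 = 993.399 − 1000 = -6.60‰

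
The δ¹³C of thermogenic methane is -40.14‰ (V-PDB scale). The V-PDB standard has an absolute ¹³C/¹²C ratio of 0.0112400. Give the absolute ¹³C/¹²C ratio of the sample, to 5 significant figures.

0.010789

R_sample = R_standard × (δ¹³C/1000 + 1)
R_sample = 0.0112400 × (-40.14/1000 + 1) = 0.0112400 × 0.959860
R_sample = 0.0107888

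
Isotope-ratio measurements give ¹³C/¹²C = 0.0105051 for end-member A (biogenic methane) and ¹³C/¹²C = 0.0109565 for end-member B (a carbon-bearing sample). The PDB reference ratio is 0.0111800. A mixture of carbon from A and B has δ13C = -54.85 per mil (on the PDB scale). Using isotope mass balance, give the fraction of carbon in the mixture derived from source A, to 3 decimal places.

0.863

δ_A = (0.0105051/0.0111800 − 1)×1000 = (0.939633 − 1)×1000 = -60.367 per mil
δ_B = (0.0109565/0.0111800 − 1)×1000 = (0.980009 − 1)×1000 = -19.991 per mil
f_A = (δ_mix − δ_B)/(δ_A − δ_B) = (-54.85 − (-19.991))/(-60.367 − (-19.991))
f_A = -34.859 / -40.376 = 0.8634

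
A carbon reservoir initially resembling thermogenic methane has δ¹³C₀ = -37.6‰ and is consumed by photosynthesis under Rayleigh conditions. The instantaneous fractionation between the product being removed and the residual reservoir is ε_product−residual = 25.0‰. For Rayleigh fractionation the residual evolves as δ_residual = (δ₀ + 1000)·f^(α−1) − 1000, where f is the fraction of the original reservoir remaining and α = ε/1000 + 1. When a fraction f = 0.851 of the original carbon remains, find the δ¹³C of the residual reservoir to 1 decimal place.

-41.5‰

Rayleigh residual: δ_res = (δ₀ + 1000)·f^(α−1) − 1000
α = ε/1000 + 1 = 1.02500, so α − 1 = 0.02500
f^(α−1) = 0.851^(0.02500) = 0.995975
δ_res = (-37.6 + 1000) × 0.995975 − 1000 = 958.526 − 1000 = -41.47‰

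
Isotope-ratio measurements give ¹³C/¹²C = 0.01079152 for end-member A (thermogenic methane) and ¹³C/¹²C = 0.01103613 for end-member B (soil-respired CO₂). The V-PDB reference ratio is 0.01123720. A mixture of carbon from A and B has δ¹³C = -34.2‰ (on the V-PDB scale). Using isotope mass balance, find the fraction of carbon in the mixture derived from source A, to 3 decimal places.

0.749

δ_A = (0.01079152/0.01123720 − 1)×1000 = (0.960339 − 1)×1000 = -39.661‰
δ_B = (0.01103613/0.01123720 − 1)×1000 = (0.982107 − 1)×1000 = -17.893‰
f_A = (δ_mix − δ_B)/(δ_A − δ_B) = (-34.2 − (-17.893))/(-39.661 − (-17.893))
f_A = -16.307 / -21.768 = 0.7491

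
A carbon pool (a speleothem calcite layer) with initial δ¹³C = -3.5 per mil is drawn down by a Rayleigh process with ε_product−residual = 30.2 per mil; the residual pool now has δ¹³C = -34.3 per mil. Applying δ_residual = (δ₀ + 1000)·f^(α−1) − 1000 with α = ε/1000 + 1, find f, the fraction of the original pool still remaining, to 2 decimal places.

α − 1 = ε/1000 = 0.0302
(δ_res + 1000)/(δ₀ + 1000) = (-34.3 + 1000)/(-3.5 + 1000) = 965.7/996.5 = 0.969092
f = 0.969092^(1/0.0302) = exp(ln(0.969092)/0.0302) = exp(-0.03140/0.0302)
f = exp(-1.0396) = 0.3536

0.35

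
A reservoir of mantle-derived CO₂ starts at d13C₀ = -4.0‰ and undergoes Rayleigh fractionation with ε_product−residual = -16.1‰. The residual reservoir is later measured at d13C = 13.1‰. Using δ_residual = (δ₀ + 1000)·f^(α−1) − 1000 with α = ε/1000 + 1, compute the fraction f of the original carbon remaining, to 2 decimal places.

α − 1 = ε/1000 = -0.0161
(δ_res + 1000)/(δ₀ + 1000) = (13.1 + 1000)/(-4.0 + 1000) = 1013.1/996.0 = 1.017169
f = 1.017169^(1/-0.0161) = exp(ln(1.017169)/-0.0161) = exp(0.01702/-0.0161)
f = exp(-1.0573) = 0.3474

0.35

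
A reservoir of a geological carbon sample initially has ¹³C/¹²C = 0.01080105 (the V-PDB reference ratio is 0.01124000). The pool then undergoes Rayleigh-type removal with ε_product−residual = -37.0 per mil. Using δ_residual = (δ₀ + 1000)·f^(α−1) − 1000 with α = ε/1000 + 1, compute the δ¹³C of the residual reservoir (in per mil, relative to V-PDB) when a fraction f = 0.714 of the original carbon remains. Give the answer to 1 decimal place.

-27.0 per mil

δ₀ = (0.01080105/0.01124000 − 1)×1000 = (0.960948 − 1)×1000 = -39.052 per mil
α − 1 = ε/1000 = -0.0370
f^(α−1) = 0.714^(-0.0370) = 1.012542
δ_res = (-39.052 + 1000) × 1.012542 − 1000 = 973.000 − 1000 = -27.00 per mil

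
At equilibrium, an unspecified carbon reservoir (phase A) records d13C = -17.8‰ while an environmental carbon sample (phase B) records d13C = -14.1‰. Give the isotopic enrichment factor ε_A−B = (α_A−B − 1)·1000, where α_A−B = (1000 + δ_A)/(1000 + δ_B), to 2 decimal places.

α_A−B = (1000 + -17.8) / (1000 + -14.1) = 982.2 / 985.9 = 0.996247
ε_A−B = (0.996247 − 1) × 1000 = -3.753‰
(The approximation ε ≈ δ_A − δ_B would give -3.7‰.)

-3.75‰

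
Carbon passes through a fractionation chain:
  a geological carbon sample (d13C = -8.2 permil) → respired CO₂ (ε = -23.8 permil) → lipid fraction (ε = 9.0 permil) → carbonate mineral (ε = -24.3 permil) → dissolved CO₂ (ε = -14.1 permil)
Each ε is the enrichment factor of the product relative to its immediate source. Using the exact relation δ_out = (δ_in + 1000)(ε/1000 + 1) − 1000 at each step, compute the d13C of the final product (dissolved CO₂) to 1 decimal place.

-60.3 permil

step 1: δ = (-8.20 + 1000)·(-23.8/1000 + 1) − 1000 = -31.80 permil
step 2: δ = (-31.80 + 1000)·(9.0/1000 + 1) − 1000 = -23.09 permil
step 3: δ = (-23.09 + 1000)·(-24.3/1000 + 1) − 1000 = -46.83 permil
step 4: δ = (-46.83 + 1000)·(-14.1/1000 + 1) − 1000 = -60.27 permil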